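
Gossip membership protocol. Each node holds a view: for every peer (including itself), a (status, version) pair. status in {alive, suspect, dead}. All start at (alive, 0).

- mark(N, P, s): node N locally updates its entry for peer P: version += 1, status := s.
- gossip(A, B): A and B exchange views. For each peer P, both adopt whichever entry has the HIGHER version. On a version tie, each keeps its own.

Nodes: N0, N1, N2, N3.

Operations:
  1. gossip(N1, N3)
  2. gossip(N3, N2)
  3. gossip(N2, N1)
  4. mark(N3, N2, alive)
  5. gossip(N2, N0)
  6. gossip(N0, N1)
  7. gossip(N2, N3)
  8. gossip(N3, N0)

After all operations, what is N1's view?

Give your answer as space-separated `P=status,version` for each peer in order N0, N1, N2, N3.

Op 1: gossip N1<->N3 -> N1.N0=(alive,v0) N1.N1=(alive,v0) N1.N2=(alive,v0) N1.N3=(alive,v0) | N3.N0=(alive,v0) N3.N1=(alive,v0) N3.N2=(alive,v0) N3.N3=(alive,v0)
Op 2: gossip N3<->N2 -> N3.N0=(alive,v0) N3.N1=(alive,v0) N3.N2=(alive,v0) N3.N3=(alive,v0) | N2.N0=(alive,v0) N2.N1=(alive,v0) N2.N2=(alive,v0) N2.N3=(alive,v0)
Op 3: gossip N2<->N1 -> N2.N0=(alive,v0) N2.N1=(alive,v0) N2.N2=(alive,v0) N2.N3=(alive,v0) | N1.N0=(alive,v0) N1.N1=(alive,v0) N1.N2=(alive,v0) N1.N3=(alive,v0)
Op 4: N3 marks N2=alive -> (alive,v1)
Op 5: gossip N2<->N0 -> N2.N0=(alive,v0) N2.N1=(alive,v0) N2.N2=(alive,v0) N2.N3=(alive,v0) | N0.N0=(alive,v0) N0.N1=(alive,v0) N0.N2=(alive,v0) N0.N3=(alive,v0)
Op 6: gossip N0<->N1 -> N0.N0=(alive,v0) N0.N1=(alive,v0) N0.N2=(alive,v0) N0.N3=(alive,v0) | N1.N0=(alive,v0) N1.N1=(alive,v0) N1.N2=(alive,v0) N1.N3=(alive,v0)
Op 7: gossip N2<->N3 -> N2.N0=(alive,v0) N2.N1=(alive,v0) N2.N2=(alive,v1) N2.N3=(alive,v0) | N3.N0=(alive,v0) N3.N1=(alive,v0) N3.N2=(alive,v1) N3.N3=(alive,v0)
Op 8: gossip N3<->N0 -> N3.N0=(alive,v0) N3.N1=(alive,v0) N3.N2=(alive,v1) N3.N3=(alive,v0) | N0.N0=(alive,v0) N0.N1=(alive,v0) N0.N2=(alive,v1) N0.N3=(alive,v0)

Answer: N0=alive,0 N1=alive,0 N2=alive,0 N3=alive,0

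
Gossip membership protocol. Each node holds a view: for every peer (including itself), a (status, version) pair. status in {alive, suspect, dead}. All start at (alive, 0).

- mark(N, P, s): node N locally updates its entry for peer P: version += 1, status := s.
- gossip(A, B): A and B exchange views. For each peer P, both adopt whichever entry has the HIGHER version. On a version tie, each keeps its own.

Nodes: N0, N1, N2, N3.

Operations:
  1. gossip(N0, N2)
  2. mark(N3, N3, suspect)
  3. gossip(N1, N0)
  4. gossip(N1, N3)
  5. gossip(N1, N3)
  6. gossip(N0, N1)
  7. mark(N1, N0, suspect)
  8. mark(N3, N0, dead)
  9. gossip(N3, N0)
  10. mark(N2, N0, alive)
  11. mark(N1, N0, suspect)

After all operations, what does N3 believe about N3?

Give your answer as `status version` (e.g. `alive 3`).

Answer: suspect 1

Derivation:
Op 1: gossip N0<->N2 -> N0.N0=(alive,v0) N0.N1=(alive,v0) N0.N2=(alive,v0) N0.N3=(alive,v0) | N2.N0=(alive,v0) N2.N1=(alive,v0) N2.N2=(alive,v0) N2.N3=(alive,v0)
Op 2: N3 marks N3=suspect -> (suspect,v1)
Op 3: gossip N1<->N0 -> N1.N0=(alive,v0) N1.N1=(alive,v0) N1.N2=(alive,v0) N1.N3=(alive,v0) | N0.N0=(alive,v0) N0.N1=(alive,v0) N0.N2=(alive,v0) N0.N3=(alive,v0)
Op 4: gossip N1<->N3 -> N1.N0=(alive,v0) N1.N1=(alive,v0) N1.N2=(alive,v0) N1.N3=(suspect,v1) | N3.N0=(alive,v0) N3.N1=(alive,v0) N3.N2=(alive,v0) N3.N3=(suspect,v1)
Op 5: gossip N1<->N3 -> N1.N0=(alive,v0) N1.N1=(alive,v0) N1.N2=(alive,v0) N1.N3=(suspect,v1) | N3.N0=(alive,v0) N3.N1=(alive,v0) N3.N2=(alive,v0) N3.N3=(suspect,v1)
Op 6: gossip N0<->N1 -> N0.N0=(alive,v0) N0.N1=(alive,v0) N0.N2=(alive,v0) N0.N3=(suspect,v1) | N1.N0=(alive,v0) N1.N1=(alive,v0) N1.N2=(alive,v0) N1.N3=(suspect,v1)
Op 7: N1 marks N0=suspect -> (suspect,v1)
Op 8: N3 marks N0=dead -> (dead,v1)
Op 9: gossip N3<->N0 -> N3.N0=(dead,v1) N3.N1=(alive,v0) N3.N2=(alive,v0) N3.N3=(suspect,v1) | N0.N0=(dead,v1) N0.N1=(alive,v0) N0.N2=(alive,v0) N0.N3=(suspect,v1)
Op 10: N2 marks N0=alive -> (alive,v1)
Op 11: N1 marks N0=suspect -> (suspect,v2)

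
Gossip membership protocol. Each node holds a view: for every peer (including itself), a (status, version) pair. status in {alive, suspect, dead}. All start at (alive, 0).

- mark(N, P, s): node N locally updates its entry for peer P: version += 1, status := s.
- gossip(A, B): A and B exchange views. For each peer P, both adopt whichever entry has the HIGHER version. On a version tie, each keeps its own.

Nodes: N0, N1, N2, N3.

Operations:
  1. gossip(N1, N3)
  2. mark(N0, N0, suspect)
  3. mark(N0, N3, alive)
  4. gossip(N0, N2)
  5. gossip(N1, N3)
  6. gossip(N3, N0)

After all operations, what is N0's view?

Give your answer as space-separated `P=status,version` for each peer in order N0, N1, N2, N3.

Op 1: gossip N1<->N3 -> N1.N0=(alive,v0) N1.N1=(alive,v0) N1.N2=(alive,v0) N1.N3=(alive,v0) | N3.N0=(alive,v0) N3.N1=(alive,v0) N3.N2=(alive,v0) N3.N3=(alive,v0)
Op 2: N0 marks N0=suspect -> (suspect,v1)
Op 3: N0 marks N3=alive -> (alive,v1)
Op 4: gossip N0<->N2 -> N0.N0=(suspect,v1) N0.N1=(alive,v0) N0.N2=(alive,v0) N0.N3=(alive,v1) | N2.N0=(suspect,v1) N2.N1=(alive,v0) N2.N2=(alive,v0) N2.N3=(alive,v1)
Op 5: gossip N1<->N3 -> N1.N0=(alive,v0) N1.N1=(alive,v0) N1.N2=(alive,v0) N1.N3=(alive,v0) | N3.N0=(alive,v0) N3.N1=(alive,v0) N3.N2=(alive,v0) N3.N3=(alive,v0)
Op 6: gossip N3<->N0 -> N3.N0=(suspect,v1) N3.N1=(alive,v0) N3.N2=(alive,v0) N3.N3=(alive,v1) | N0.N0=(suspect,v1) N0.N1=(alive,v0) N0.N2=(alive,v0) N0.N3=(alive,v1)

Answer: N0=suspect,1 N1=alive,0 N2=alive,0 N3=alive,1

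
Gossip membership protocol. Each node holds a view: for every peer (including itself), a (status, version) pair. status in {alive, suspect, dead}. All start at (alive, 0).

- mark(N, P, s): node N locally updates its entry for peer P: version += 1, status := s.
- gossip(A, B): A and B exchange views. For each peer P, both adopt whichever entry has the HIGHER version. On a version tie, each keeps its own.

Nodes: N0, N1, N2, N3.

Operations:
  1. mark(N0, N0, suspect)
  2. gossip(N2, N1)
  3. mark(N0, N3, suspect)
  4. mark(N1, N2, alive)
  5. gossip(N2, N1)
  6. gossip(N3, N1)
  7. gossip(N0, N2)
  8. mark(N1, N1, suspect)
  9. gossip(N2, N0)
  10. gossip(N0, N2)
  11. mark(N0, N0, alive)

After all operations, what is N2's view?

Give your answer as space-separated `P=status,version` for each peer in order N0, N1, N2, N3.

Op 1: N0 marks N0=suspect -> (suspect,v1)
Op 2: gossip N2<->N1 -> N2.N0=(alive,v0) N2.N1=(alive,v0) N2.N2=(alive,v0) N2.N3=(alive,v0) | N1.N0=(alive,v0) N1.N1=(alive,v0) N1.N2=(alive,v0) N1.N3=(alive,v0)
Op 3: N0 marks N3=suspect -> (suspect,v1)
Op 4: N1 marks N2=alive -> (alive,v1)
Op 5: gossip N2<->N1 -> N2.N0=(alive,v0) N2.N1=(alive,v0) N2.N2=(alive,v1) N2.N3=(alive,v0) | N1.N0=(alive,v0) N1.N1=(alive,v0) N1.N2=(alive,v1) N1.N3=(alive,v0)
Op 6: gossip N3<->N1 -> N3.N0=(alive,v0) N3.N1=(alive,v0) N3.N2=(alive,v1) N3.N3=(alive,v0) | N1.N0=(alive,v0) N1.N1=(alive,v0) N1.N2=(alive,v1) N1.N3=(alive,v0)
Op 7: gossip N0<->N2 -> N0.N0=(suspect,v1) N0.N1=(alive,v0) N0.N2=(alive,v1) N0.N3=(suspect,v1) | N2.N0=(suspect,v1) N2.N1=(alive,v0) N2.N2=(alive,v1) N2.N3=(suspect,v1)
Op 8: N1 marks N1=suspect -> (suspect,v1)
Op 9: gossip N2<->N0 -> N2.N0=(suspect,v1) N2.N1=(alive,v0) N2.N2=(alive,v1) N2.N3=(suspect,v1) | N0.N0=(suspect,v1) N0.N1=(alive,v0) N0.N2=(alive,v1) N0.N3=(suspect,v1)
Op 10: gossip N0<->N2 -> N0.N0=(suspect,v1) N0.N1=(alive,v0) N0.N2=(alive,v1) N0.N3=(suspect,v1) | N2.N0=(suspect,v1) N2.N1=(alive,v0) N2.N2=(alive,v1) N2.N3=(suspect,v1)
Op 11: N0 marks N0=alive -> (alive,v2)

Answer: N0=suspect,1 N1=alive,0 N2=alive,1 N3=suspect,1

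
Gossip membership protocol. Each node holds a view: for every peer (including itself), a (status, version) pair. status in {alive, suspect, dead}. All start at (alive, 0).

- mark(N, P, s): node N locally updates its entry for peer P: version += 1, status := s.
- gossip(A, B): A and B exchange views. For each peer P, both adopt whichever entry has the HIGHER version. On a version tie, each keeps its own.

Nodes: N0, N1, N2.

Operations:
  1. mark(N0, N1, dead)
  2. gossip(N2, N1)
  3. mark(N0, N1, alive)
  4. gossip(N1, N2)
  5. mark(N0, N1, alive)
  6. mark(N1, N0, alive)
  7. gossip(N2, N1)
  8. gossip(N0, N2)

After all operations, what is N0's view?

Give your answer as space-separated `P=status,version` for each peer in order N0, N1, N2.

Answer: N0=alive,1 N1=alive,3 N2=alive,0

Derivation:
Op 1: N0 marks N1=dead -> (dead,v1)
Op 2: gossip N2<->N1 -> N2.N0=(alive,v0) N2.N1=(alive,v0) N2.N2=(alive,v0) | N1.N0=(alive,v0) N1.N1=(alive,v0) N1.N2=(alive,v0)
Op 3: N0 marks N1=alive -> (alive,v2)
Op 4: gossip N1<->N2 -> N1.N0=(alive,v0) N1.N1=(alive,v0) N1.N2=(alive,v0) | N2.N0=(alive,v0) N2.N1=(alive,v0) N2.N2=(alive,v0)
Op 5: N0 marks N1=alive -> (alive,v3)
Op 6: N1 marks N0=alive -> (alive,v1)
Op 7: gossip N2<->N1 -> N2.N0=(alive,v1) N2.N1=(alive,v0) N2.N2=(alive,v0) | N1.N0=(alive,v1) N1.N1=(alive,v0) N1.N2=(alive,v0)
Op 8: gossip N0<->N2 -> N0.N0=(alive,v1) N0.N1=(alive,v3) N0.N2=(alive,v0) | N2.N0=(alive,v1) N2.N1=(alive,v3) N2.N2=(alive,v0)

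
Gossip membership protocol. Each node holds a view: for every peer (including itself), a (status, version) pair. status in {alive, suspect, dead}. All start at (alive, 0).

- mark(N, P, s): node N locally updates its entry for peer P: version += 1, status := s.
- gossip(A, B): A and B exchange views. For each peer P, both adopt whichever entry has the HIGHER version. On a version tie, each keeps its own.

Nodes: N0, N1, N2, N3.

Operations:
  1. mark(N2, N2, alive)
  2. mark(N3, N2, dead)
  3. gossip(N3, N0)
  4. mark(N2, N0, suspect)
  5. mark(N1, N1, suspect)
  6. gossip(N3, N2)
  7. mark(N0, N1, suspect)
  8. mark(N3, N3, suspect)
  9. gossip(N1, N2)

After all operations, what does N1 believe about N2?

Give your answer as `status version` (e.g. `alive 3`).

Op 1: N2 marks N2=alive -> (alive,v1)
Op 2: N3 marks N2=dead -> (dead,v1)
Op 3: gossip N3<->N0 -> N3.N0=(alive,v0) N3.N1=(alive,v0) N3.N2=(dead,v1) N3.N3=(alive,v0) | N0.N0=(alive,v0) N0.N1=(alive,v0) N0.N2=(dead,v1) N0.N3=(alive,v0)
Op 4: N2 marks N0=suspect -> (suspect,v1)
Op 5: N1 marks N1=suspect -> (suspect,v1)
Op 6: gossip N3<->N2 -> N3.N0=(suspect,v1) N3.N1=(alive,v0) N3.N2=(dead,v1) N3.N3=(alive,v0) | N2.N0=(suspect,v1) N2.N1=(alive,v0) N2.N2=(alive,v1) N2.N3=(alive,v0)
Op 7: N0 marks N1=suspect -> (suspect,v1)
Op 8: N3 marks N3=suspect -> (suspect,v1)
Op 9: gossip N1<->N2 -> N1.N0=(suspect,v1) N1.N1=(suspect,v1) N1.N2=(alive,v1) N1.N3=(alive,v0) | N2.N0=(suspect,v1) N2.N1=(suspect,v1) N2.N2=(alive,v1) N2.N3=(alive,v0)

Answer: alive 1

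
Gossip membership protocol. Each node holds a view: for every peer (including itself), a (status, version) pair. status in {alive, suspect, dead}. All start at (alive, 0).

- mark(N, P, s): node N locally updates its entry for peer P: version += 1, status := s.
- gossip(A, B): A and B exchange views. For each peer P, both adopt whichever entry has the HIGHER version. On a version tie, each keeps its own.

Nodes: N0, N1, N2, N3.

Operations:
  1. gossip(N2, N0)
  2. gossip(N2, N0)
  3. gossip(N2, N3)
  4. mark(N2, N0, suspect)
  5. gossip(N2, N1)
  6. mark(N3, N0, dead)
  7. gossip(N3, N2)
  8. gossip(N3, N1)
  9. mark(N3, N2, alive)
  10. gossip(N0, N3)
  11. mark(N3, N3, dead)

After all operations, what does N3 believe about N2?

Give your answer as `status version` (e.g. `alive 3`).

Op 1: gossip N2<->N0 -> N2.N0=(alive,v0) N2.N1=(alive,v0) N2.N2=(alive,v0) N2.N3=(alive,v0) | N0.N0=(alive,v0) N0.N1=(alive,v0) N0.N2=(alive,v0) N0.N3=(alive,v0)
Op 2: gossip N2<->N0 -> N2.N0=(alive,v0) N2.N1=(alive,v0) N2.N2=(alive,v0) N2.N3=(alive,v0) | N0.N0=(alive,v0) N0.N1=(alive,v0) N0.N2=(alive,v0) N0.N3=(alive,v0)
Op 3: gossip N2<->N3 -> N2.N0=(alive,v0) N2.N1=(alive,v0) N2.N2=(alive,v0) N2.N3=(alive,v0) | N3.N0=(alive,v0) N3.N1=(alive,v0) N3.N2=(alive,v0) N3.N3=(alive,v0)
Op 4: N2 marks N0=suspect -> (suspect,v1)
Op 5: gossip N2<->N1 -> N2.N0=(suspect,v1) N2.N1=(alive,v0) N2.N2=(alive,v0) N2.N3=(alive,v0) | N1.N0=(suspect,v1) N1.N1=(alive,v0) N1.N2=(alive,v0) N1.N3=(alive,v0)
Op 6: N3 marks N0=dead -> (dead,v1)
Op 7: gossip N3<->N2 -> N3.N0=(dead,v1) N3.N1=(alive,v0) N3.N2=(alive,v0) N3.N3=(alive,v0) | N2.N0=(suspect,v1) N2.N1=(alive,v0) N2.N2=(alive,v0) N2.N3=(alive,v0)
Op 8: gossip N3<->N1 -> N3.N0=(dead,v1) N3.N1=(alive,v0) N3.N2=(alive,v0) N3.N3=(alive,v0) | N1.N0=(suspect,v1) N1.N1=(alive,v0) N1.N2=(alive,v0) N1.N3=(alive,v0)
Op 9: N3 marks N2=alive -> (alive,v1)
Op 10: gossip N0<->N3 -> N0.N0=(dead,v1) N0.N1=(alive,v0) N0.N2=(alive,v1) N0.N3=(alive,v0) | N3.N0=(dead,v1) N3.N1=(alive,v0) N3.N2=(alive,v1) N3.N3=(alive,v0)
Op 11: N3 marks N3=dead -> (dead,v1)

Answer: alive 1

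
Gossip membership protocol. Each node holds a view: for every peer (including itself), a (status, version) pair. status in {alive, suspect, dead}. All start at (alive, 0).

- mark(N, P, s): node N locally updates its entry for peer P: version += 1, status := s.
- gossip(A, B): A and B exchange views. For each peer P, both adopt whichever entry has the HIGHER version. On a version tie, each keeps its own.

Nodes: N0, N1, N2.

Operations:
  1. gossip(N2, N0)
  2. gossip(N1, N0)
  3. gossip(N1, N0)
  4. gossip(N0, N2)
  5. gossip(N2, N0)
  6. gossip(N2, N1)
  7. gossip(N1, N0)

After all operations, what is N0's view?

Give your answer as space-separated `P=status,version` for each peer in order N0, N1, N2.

Answer: N0=alive,0 N1=alive,0 N2=alive,0

Derivation:
Op 1: gossip N2<->N0 -> N2.N0=(alive,v0) N2.N1=(alive,v0) N2.N2=(alive,v0) | N0.N0=(alive,v0) N0.N1=(alive,v0) N0.N2=(alive,v0)
Op 2: gossip N1<->N0 -> N1.N0=(alive,v0) N1.N1=(alive,v0) N1.N2=(alive,v0) | N0.N0=(alive,v0) N0.N1=(alive,v0) N0.N2=(alive,v0)
Op 3: gossip N1<->N0 -> N1.N0=(alive,v0) N1.N1=(alive,v0) N1.N2=(alive,v0) | N0.N0=(alive,v0) N0.N1=(alive,v0) N0.N2=(alive,v0)
Op 4: gossip N0<->N2 -> N0.N0=(alive,v0) N0.N1=(alive,v0) N0.N2=(alive,v0) | N2.N0=(alive,v0) N2.N1=(alive,v0) N2.N2=(alive,v0)
Op 5: gossip N2<->N0 -> N2.N0=(alive,v0) N2.N1=(alive,v0) N2.N2=(alive,v0) | N0.N0=(alive,v0) N0.N1=(alive,v0) N0.N2=(alive,v0)
Op 6: gossip N2<->N1 -> N2.N0=(alive,v0) N2.N1=(alive,v0) N2.N2=(alive,v0) | N1.N0=(alive,v0) N1.N1=(alive,v0) N1.N2=(alive,v0)
Op 7: gossip N1<->N0 -> N1.N0=(alive,v0) N1.N1=(alive,v0) N1.N2=(alive,v0) | N0.N0=(alive,v0) N0.N1=(alive,v0) N0.N2=(alive,v0)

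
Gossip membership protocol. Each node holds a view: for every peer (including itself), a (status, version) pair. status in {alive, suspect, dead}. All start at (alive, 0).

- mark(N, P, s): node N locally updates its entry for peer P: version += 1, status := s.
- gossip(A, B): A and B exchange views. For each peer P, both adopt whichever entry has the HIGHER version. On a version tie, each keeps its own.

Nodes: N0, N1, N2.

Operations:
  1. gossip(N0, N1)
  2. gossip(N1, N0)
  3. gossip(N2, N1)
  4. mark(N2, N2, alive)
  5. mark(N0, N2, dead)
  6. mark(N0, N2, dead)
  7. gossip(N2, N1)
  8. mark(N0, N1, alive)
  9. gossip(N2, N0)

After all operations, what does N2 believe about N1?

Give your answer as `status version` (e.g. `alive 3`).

Op 1: gossip N0<->N1 -> N0.N0=(alive,v0) N0.N1=(alive,v0) N0.N2=(alive,v0) | N1.N0=(alive,v0) N1.N1=(alive,v0) N1.N2=(alive,v0)
Op 2: gossip N1<->N0 -> N1.N0=(alive,v0) N1.N1=(alive,v0) N1.N2=(alive,v0) | N0.N0=(alive,v0) N0.N1=(alive,v0) N0.N2=(alive,v0)
Op 3: gossip N2<->N1 -> N2.N0=(alive,v0) N2.N1=(alive,v0) N2.N2=(alive,v0) | N1.N0=(alive,v0) N1.N1=(alive,v0) N1.N2=(alive,v0)
Op 4: N2 marks N2=alive -> (alive,v1)
Op 5: N0 marks N2=dead -> (dead,v1)
Op 6: N0 marks N2=dead -> (dead,v2)
Op 7: gossip N2<->N1 -> N2.N0=(alive,v0) N2.N1=(alive,v0) N2.N2=(alive,v1) | N1.N0=(alive,v0) N1.N1=(alive,v0) N1.N2=(alive,v1)
Op 8: N0 marks N1=alive -> (alive,v1)
Op 9: gossip N2<->N0 -> N2.N0=(alive,v0) N2.N1=(alive,v1) N2.N2=(dead,v2) | N0.N0=(alive,v0) N0.N1=(alive,v1) N0.N2=(dead,v2)

Answer: alive 1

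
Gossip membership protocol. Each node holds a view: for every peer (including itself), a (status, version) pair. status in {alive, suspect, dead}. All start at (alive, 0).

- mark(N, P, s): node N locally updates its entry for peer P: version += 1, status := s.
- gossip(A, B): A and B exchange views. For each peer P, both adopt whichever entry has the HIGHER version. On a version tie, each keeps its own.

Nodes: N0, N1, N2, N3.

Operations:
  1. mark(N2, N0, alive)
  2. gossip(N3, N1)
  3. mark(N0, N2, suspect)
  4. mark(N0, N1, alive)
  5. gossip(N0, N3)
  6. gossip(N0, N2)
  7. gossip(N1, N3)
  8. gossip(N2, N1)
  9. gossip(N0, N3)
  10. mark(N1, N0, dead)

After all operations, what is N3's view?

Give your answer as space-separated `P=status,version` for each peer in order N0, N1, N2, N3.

Answer: N0=alive,1 N1=alive,1 N2=suspect,1 N3=alive,0

Derivation:
Op 1: N2 marks N0=alive -> (alive,v1)
Op 2: gossip N3<->N1 -> N3.N0=(alive,v0) N3.N1=(alive,v0) N3.N2=(alive,v0) N3.N3=(alive,v0) | N1.N0=(alive,v0) N1.N1=(alive,v0) N1.N2=(alive,v0) N1.N3=(alive,v0)
Op 3: N0 marks N2=suspect -> (suspect,v1)
Op 4: N0 marks N1=alive -> (alive,v1)
Op 5: gossip N0<->N3 -> N0.N0=(alive,v0) N0.N1=(alive,v1) N0.N2=(suspect,v1) N0.N3=(alive,v0) | N3.N0=(alive,v0) N3.N1=(alive,v1) N3.N2=(suspect,v1) N3.N3=(alive,v0)
Op 6: gossip N0<->N2 -> N0.N0=(alive,v1) N0.N1=(alive,v1) N0.N2=(suspect,v1) N0.N3=(alive,v0) | N2.N0=(alive,v1) N2.N1=(alive,v1) N2.N2=(suspect,v1) N2.N3=(alive,v0)
Op 7: gossip N1<->N3 -> N1.N0=(alive,v0) N1.N1=(alive,v1) N1.N2=(suspect,v1) N1.N3=(alive,v0) | N3.N0=(alive,v0) N3.N1=(alive,v1) N3.N2=(suspect,v1) N3.N3=(alive,v0)
Op 8: gossip N2<->N1 -> N2.N0=(alive,v1) N2.N1=(alive,v1) N2.N2=(suspect,v1) N2.N3=(alive,v0) | N1.N0=(alive,v1) N1.N1=(alive,v1) N1.N2=(suspect,v1) N1.N3=(alive,v0)
Op 9: gossip N0<->N3 -> N0.N0=(alive,v1) N0.N1=(alive,v1) N0.N2=(suspect,v1) N0.N3=(alive,v0) | N3.N0=(alive,v1) N3.N1=(alive,v1) N3.N2=(suspect,v1) N3.N3=(alive,v0)
Op 10: N1 marks N0=dead -> (dead,v2)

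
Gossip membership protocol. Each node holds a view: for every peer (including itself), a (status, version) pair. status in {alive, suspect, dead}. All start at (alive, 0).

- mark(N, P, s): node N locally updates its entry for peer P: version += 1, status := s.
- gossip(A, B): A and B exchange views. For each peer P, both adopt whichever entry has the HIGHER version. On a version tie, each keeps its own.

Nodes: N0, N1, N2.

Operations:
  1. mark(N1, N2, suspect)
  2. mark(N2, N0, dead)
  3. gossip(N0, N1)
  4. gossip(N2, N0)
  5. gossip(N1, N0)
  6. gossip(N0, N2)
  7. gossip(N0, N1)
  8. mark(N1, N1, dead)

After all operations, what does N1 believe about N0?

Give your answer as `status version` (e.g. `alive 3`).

Answer: dead 1

Derivation:
Op 1: N1 marks N2=suspect -> (suspect,v1)
Op 2: N2 marks N0=dead -> (dead,v1)
Op 3: gossip N0<->N1 -> N0.N0=(alive,v0) N0.N1=(alive,v0) N0.N2=(suspect,v1) | N1.N0=(alive,v0) N1.N1=(alive,v0) N1.N2=(suspect,v1)
Op 4: gossip N2<->N0 -> N2.N0=(dead,v1) N2.N1=(alive,v0) N2.N2=(suspect,v1) | N0.N0=(dead,v1) N0.N1=(alive,v0) N0.N2=(suspect,v1)
Op 5: gossip N1<->N0 -> N1.N0=(dead,v1) N1.N1=(alive,v0) N1.N2=(suspect,v1) | N0.N0=(dead,v1) N0.N1=(alive,v0) N0.N2=(suspect,v1)
Op 6: gossip N0<->N2 -> N0.N0=(dead,v1) N0.N1=(alive,v0) N0.N2=(suspect,v1) | N2.N0=(dead,v1) N2.N1=(alive,v0) N2.N2=(suspect,v1)
Op 7: gossip N0<->N1 -> N0.N0=(dead,v1) N0.N1=(alive,v0) N0.N2=(suspect,v1) | N1.N0=(dead,v1) N1.N1=(alive,v0) N1.N2=(suspect,v1)
Op 8: N1 marks N1=dead -> (dead,v1)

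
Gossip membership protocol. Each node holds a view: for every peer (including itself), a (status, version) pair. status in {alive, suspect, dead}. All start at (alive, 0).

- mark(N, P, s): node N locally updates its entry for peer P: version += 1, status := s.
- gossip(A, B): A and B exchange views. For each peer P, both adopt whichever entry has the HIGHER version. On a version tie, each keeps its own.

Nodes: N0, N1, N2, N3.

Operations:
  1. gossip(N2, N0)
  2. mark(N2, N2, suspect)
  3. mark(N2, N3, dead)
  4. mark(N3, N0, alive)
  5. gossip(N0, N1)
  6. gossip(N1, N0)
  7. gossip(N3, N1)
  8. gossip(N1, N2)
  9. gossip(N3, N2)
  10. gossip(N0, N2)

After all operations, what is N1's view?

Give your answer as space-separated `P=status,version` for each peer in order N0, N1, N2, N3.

Answer: N0=alive,1 N1=alive,0 N2=suspect,1 N3=dead,1

Derivation:
Op 1: gossip N2<->N0 -> N2.N0=(alive,v0) N2.N1=(alive,v0) N2.N2=(alive,v0) N2.N3=(alive,v0) | N0.N0=(alive,v0) N0.N1=(alive,v0) N0.N2=(alive,v0) N0.N3=(alive,v0)
Op 2: N2 marks N2=suspect -> (suspect,v1)
Op 3: N2 marks N3=dead -> (dead,v1)
Op 4: N3 marks N0=alive -> (alive,v1)
Op 5: gossip N0<->N1 -> N0.N0=(alive,v0) N0.N1=(alive,v0) N0.N2=(alive,v0) N0.N3=(alive,v0) | N1.N0=(alive,v0) N1.N1=(alive,v0) N1.N2=(alive,v0) N1.N3=(alive,v0)
Op 6: gossip N1<->N0 -> N1.N0=(alive,v0) N1.N1=(alive,v0) N1.N2=(alive,v0) N1.N3=(alive,v0) | N0.N0=(alive,v0) N0.N1=(alive,v0) N0.N2=(alive,v0) N0.N3=(alive,v0)
Op 7: gossip N3<->N1 -> N3.N0=(alive,v1) N3.N1=(alive,v0) N3.N2=(alive,v0) N3.N3=(alive,v0) | N1.N0=(alive,v1) N1.N1=(alive,v0) N1.N2=(alive,v0) N1.N3=(alive,v0)
Op 8: gossip N1<->N2 -> N1.N0=(alive,v1) N1.N1=(alive,v0) N1.N2=(suspect,v1) N1.N3=(dead,v1) | N2.N0=(alive,v1) N2.N1=(alive,v0) N2.N2=(suspect,v1) N2.N3=(dead,v1)
Op 9: gossip N3<->N2 -> N3.N0=(alive,v1) N3.N1=(alive,v0) N3.N2=(suspect,v1) N3.N3=(dead,v1) | N2.N0=(alive,v1) N2.N1=(alive,v0) N2.N2=(suspect,v1) N2.N3=(dead,v1)
Op 10: gossip N0<->N2 -> N0.N0=(alive,v1) N0.N1=(alive,v0) N0.N2=(suspect,v1) N0.N3=(dead,v1) | N2.N0=(alive,v1) N2.N1=(alive,v0) N2.N2=(suspect,v1) N2.N3=(dead,v1)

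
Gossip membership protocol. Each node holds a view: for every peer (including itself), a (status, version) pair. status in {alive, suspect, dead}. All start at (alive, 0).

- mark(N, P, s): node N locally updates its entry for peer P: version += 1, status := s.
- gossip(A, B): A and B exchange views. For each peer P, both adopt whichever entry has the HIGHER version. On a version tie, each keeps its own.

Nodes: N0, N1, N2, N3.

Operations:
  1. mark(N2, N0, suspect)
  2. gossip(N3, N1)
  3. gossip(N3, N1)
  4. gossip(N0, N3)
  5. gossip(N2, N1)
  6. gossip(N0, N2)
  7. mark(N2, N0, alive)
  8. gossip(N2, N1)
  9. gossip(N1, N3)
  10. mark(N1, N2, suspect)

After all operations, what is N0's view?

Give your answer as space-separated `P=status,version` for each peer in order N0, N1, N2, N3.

Answer: N0=suspect,1 N1=alive,0 N2=alive,0 N3=alive,0

Derivation:
Op 1: N2 marks N0=suspect -> (suspect,v1)
Op 2: gossip N3<->N1 -> N3.N0=(alive,v0) N3.N1=(alive,v0) N3.N2=(alive,v0) N3.N3=(alive,v0) | N1.N0=(alive,v0) N1.N1=(alive,v0) N1.N2=(alive,v0) N1.N3=(alive,v0)
Op 3: gossip N3<->N1 -> N3.N0=(alive,v0) N3.N1=(alive,v0) N3.N2=(alive,v0) N3.N3=(alive,v0) | N1.N0=(alive,v0) N1.N1=(alive,v0) N1.N2=(alive,v0) N1.N3=(alive,v0)
Op 4: gossip N0<->N3 -> N0.N0=(alive,v0) N0.N1=(alive,v0) N0.N2=(alive,v0) N0.N3=(alive,v0) | N3.N0=(alive,v0) N3.N1=(alive,v0) N3.N2=(alive,v0) N3.N3=(alive,v0)
Op 5: gossip N2<->N1 -> N2.N0=(suspect,v1) N2.N1=(alive,v0) N2.N2=(alive,v0) N2.N3=(alive,v0) | N1.N0=(suspect,v1) N1.N1=(alive,v0) N1.N2=(alive,v0) N1.N3=(alive,v0)
Op 6: gossip N0<->N2 -> N0.N0=(suspect,v1) N0.N1=(alive,v0) N0.N2=(alive,v0) N0.N3=(alive,v0) | N2.N0=(suspect,v1) N2.N1=(alive,v0) N2.N2=(alive,v0) N2.N3=(alive,v0)
Op 7: N2 marks N0=alive -> (alive,v2)
Op 8: gossip N2<->N1 -> N2.N0=(alive,v2) N2.N1=(alive,v0) N2.N2=(alive,v0) N2.N3=(alive,v0) | N1.N0=(alive,v2) N1.N1=(alive,v0) N1.N2=(alive,v0) N1.N3=(alive,v0)
Op 9: gossip N1<->N3 -> N1.N0=(alive,v2) N1.N1=(alive,v0) N1.N2=(alive,v0) N1.N3=(alive,v0) | N3.N0=(alive,v2) N3.N1=(alive,v0) N3.N2=(alive,v0) N3.N3=(alive,v0)
Op 10: N1 marks N2=suspect -> (suspect,v1)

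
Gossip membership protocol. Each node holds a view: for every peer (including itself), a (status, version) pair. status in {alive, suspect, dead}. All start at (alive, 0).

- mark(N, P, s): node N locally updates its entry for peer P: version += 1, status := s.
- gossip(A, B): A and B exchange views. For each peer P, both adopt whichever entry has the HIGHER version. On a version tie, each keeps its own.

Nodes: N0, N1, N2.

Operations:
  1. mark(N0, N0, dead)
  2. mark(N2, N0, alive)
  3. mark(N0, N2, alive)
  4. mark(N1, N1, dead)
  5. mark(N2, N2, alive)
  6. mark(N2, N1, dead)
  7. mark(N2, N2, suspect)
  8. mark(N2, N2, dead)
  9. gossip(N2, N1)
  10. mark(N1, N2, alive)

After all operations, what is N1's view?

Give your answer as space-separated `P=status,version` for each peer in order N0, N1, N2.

Op 1: N0 marks N0=dead -> (dead,v1)
Op 2: N2 marks N0=alive -> (alive,v1)
Op 3: N0 marks N2=alive -> (alive,v1)
Op 4: N1 marks N1=dead -> (dead,v1)
Op 5: N2 marks N2=alive -> (alive,v1)
Op 6: N2 marks N1=dead -> (dead,v1)
Op 7: N2 marks N2=suspect -> (suspect,v2)
Op 8: N2 marks N2=dead -> (dead,v3)
Op 9: gossip N2<->N1 -> N2.N0=(alive,v1) N2.N1=(dead,v1) N2.N2=(dead,v3) | N1.N0=(alive,v1) N1.N1=(dead,v1) N1.N2=(dead,v3)
Op 10: N1 marks N2=alive -> (alive,v4)

Answer: N0=alive,1 N1=dead,1 N2=alive,4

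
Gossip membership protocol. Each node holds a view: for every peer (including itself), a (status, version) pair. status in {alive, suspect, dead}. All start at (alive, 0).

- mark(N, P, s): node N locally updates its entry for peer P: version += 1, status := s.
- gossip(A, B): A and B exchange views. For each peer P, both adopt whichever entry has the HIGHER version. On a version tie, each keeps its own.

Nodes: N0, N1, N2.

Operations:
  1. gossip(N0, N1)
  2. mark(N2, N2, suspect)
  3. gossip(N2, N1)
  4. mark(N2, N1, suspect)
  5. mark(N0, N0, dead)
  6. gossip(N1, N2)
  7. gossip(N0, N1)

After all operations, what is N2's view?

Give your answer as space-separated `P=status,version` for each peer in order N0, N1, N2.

Op 1: gossip N0<->N1 -> N0.N0=(alive,v0) N0.N1=(alive,v0) N0.N2=(alive,v0) | N1.N0=(alive,v0) N1.N1=(alive,v0) N1.N2=(alive,v0)
Op 2: N2 marks N2=suspect -> (suspect,v1)
Op 3: gossip N2<->N1 -> N2.N0=(alive,v0) N2.N1=(alive,v0) N2.N2=(suspect,v1) | N1.N0=(alive,v0) N1.N1=(alive,v0) N1.N2=(suspect,v1)
Op 4: N2 marks N1=suspect -> (suspect,v1)
Op 5: N0 marks N0=dead -> (dead,v1)
Op 6: gossip N1<->N2 -> N1.N0=(alive,v0) N1.N1=(suspect,v1) N1.N2=(suspect,v1) | N2.N0=(alive,v0) N2.N1=(suspect,v1) N2.N2=(suspect,v1)
Op 7: gossip N0<->N1 -> N0.N0=(dead,v1) N0.N1=(suspect,v1) N0.N2=(suspect,v1) | N1.N0=(dead,v1) N1.N1=(suspect,v1) N1.N2=(suspect,v1)

Answer: N0=alive,0 N1=suspect,1 N2=suspect,1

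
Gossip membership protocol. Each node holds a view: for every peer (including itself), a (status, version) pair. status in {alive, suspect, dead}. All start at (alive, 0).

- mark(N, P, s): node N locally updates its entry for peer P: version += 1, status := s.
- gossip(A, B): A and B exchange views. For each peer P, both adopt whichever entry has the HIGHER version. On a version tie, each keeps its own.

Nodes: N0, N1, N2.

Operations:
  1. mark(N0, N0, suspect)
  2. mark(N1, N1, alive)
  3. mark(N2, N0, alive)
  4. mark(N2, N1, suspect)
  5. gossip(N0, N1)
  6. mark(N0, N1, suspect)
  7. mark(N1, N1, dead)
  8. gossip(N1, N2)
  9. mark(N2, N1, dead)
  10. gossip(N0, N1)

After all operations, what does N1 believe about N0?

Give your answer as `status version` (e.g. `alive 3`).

Op 1: N0 marks N0=suspect -> (suspect,v1)
Op 2: N1 marks N1=alive -> (alive,v1)
Op 3: N2 marks N0=alive -> (alive,v1)
Op 4: N2 marks N1=suspect -> (suspect,v1)
Op 5: gossip N0<->N1 -> N0.N0=(suspect,v1) N0.N1=(alive,v1) N0.N2=(alive,v0) | N1.N0=(suspect,v1) N1.N1=(alive,v1) N1.N2=(alive,v0)
Op 6: N0 marks N1=suspect -> (suspect,v2)
Op 7: N1 marks N1=dead -> (dead,v2)
Op 8: gossip N1<->N2 -> N1.N0=(suspect,v1) N1.N1=(dead,v2) N1.N2=(alive,v0) | N2.N0=(alive,v1) N2.N1=(dead,v2) N2.N2=(alive,v0)
Op 9: N2 marks N1=dead -> (dead,v3)
Op 10: gossip N0<->N1 -> N0.N0=(suspect,v1) N0.N1=(suspect,v2) N0.N2=(alive,v0) | N1.N0=(suspect,v1) N1.N1=(dead,v2) N1.N2=(alive,v0)

Answer: suspect 1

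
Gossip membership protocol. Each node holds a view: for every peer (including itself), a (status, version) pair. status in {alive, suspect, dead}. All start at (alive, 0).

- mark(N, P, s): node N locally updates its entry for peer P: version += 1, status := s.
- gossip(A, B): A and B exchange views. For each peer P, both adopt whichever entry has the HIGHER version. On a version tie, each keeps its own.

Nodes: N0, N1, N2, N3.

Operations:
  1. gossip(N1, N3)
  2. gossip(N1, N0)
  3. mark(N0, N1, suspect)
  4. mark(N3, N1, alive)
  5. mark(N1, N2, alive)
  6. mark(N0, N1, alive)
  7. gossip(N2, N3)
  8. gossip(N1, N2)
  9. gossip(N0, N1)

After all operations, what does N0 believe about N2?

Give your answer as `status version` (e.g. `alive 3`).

Answer: alive 1

Derivation:
Op 1: gossip N1<->N3 -> N1.N0=(alive,v0) N1.N1=(alive,v0) N1.N2=(alive,v0) N1.N3=(alive,v0) | N3.N0=(alive,v0) N3.N1=(alive,v0) N3.N2=(alive,v0) N3.N3=(alive,v0)
Op 2: gossip N1<->N0 -> N1.N0=(alive,v0) N1.N1=(alive,v0) N1.N2=(alive,v0) N1.N3=(alive,v0) | N0.N0=(alive,v0) N0.N1=(alive,v0) N0.N2=(alive,v0) N0.N3=(alive,v0)
Op 3: N0 marks N1=suspect -> (suspect,v1)
Op 4: N3 marks N1=alive -> (alive,v1)
Op 5: N1 marks N2=alive -> (alive,v1)
Op 6: N0 marks N1=alive -> (alive,v2)
Op 7: gossip N2<->N3 -> N2.N0=(alive,v0) N2.N1=(alive,v1) N2.N2=(alive,v0) N2.N3=(alive,v0) | N3.N0=(alive,v0) N3.N1=(alive,v1) N3.N2=(alive,v0) N3.N3=(alive,v0)
Op 8: gossip N1<->N2 -> N1.N0=(alive,v0) N1.N1=(alive,v1) N1.N2=(alive,v1) N1.N3=(alive,v0) | N2.N0=(alive,v0) N2.N1=(alive,v1) N2.N2=(alive,v1) N2.N3=(alive,v0)
Op 9: gossip N0<->N1 -> N0.N0=(alive,v0) N0.N1=(alive,v2) N0.N2=(alive,v1) N0.N3=(alive,v0) | N1.N0=(alive,v0) N1.N1=(alive,v2) N1.N2=(alive,v1) N1.N3=(alive,v0)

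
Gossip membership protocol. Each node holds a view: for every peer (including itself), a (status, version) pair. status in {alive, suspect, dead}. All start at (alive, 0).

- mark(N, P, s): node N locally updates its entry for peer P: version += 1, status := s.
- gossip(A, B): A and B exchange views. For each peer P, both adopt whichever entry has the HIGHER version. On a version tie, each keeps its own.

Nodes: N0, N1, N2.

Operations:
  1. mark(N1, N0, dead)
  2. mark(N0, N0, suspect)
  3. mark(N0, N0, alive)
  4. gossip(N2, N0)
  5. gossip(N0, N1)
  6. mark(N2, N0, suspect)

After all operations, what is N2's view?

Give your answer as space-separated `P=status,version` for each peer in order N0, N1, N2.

Op 1: N1 marks N0=dead -> (dead,v1)
Op 2: N0 marks N0=suspect -> (suspect,v1)
Op 3: N0 marks N0=alive -> (alive,v2)
Op 4: gossip N2<->N0 -> N2.N0=(alive,v2) N2.N1=(alive,v0) N2.N2=(alive,v0) | N0.N0=(alive,v2) N0.N1=(alive,v0) N0.N2=(alive,v0)
Op 5: gossip N0<->N1 -> N0.N0=(alive,v2) N0.N1=(alive,v0) N0.N2=(alive,v0) | N1.N0=(alive,v2) N1.N1=(alive,v0) N1.N2=(alive,v0)
Op 6: N2 marks N0=suspect -> (suspect,v3)

Answer: N0=suspect,3 N1=alive,0 N2=alive,0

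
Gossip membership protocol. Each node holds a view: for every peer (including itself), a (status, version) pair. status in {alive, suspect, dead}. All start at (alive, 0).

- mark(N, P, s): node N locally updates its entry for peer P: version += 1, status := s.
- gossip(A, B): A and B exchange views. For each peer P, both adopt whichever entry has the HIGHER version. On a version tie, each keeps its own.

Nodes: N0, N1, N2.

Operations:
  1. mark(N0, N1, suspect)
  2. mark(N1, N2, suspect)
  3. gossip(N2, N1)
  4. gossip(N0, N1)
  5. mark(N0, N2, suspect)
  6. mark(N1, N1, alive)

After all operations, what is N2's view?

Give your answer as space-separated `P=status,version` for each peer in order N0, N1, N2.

Answer: N0=alive,0 N1=alive,0 N2=suspect,1

Derivation:
Op 1: N0 marks N1=suspect -> (suspect,v1)
Op 2: N1 marks N2=suspect -> (suspect,v1)
Op 3: gossip N2<->N1 -> N2.N0=(alive,v0) N2.N1=(alive,v0) N2.N2=(suspect,v1) | N1.N0=(alive,v0) N1.N1=(alive,v0) N1.N2=(suspect,v1)
Op 4: gossip N0<->N1 -> N0.N0=(alive,v0) N0.N1=(suspect,v1) N0.N2=(suspect,v1) | N1.N0=(alive,v0) N1.N1=(suspect,v1) N1.N2=(suspect,v1)
Op 5: N0 marks N2=suspect -> (suspect,v2)
Op 6: N1 marks N1=alive -> (alive,v2)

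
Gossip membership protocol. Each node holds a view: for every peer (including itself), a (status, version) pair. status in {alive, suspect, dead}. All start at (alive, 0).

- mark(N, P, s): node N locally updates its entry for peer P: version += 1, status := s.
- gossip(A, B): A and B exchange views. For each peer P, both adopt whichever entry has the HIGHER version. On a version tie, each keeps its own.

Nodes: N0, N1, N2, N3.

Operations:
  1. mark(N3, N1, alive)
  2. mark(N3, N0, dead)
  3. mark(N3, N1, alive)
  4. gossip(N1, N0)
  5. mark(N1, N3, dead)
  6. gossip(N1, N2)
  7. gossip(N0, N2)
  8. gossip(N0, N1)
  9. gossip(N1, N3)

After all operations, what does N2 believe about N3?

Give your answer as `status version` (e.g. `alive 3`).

Answer: dead 1

Derivation:
Op 1: N3 marks N1=alive -> (alive,v1)
Op 2: N3 marks N0=dead -> (dead,v1)
Op 3: N3 marks N1=alive -> (alive,v2)
Op 4: gossip N1<->N0 -> N1.N0=(alive,v0) N1.N1=(alive,v0) N1.N2=(alive,v0) N1.N3=(alive,v0) | N0.N0=(alive,v0) N0.N1=(alive,v0) N0.N2=(alive,v0) N0.N3=(alive,v0)
Op 5: N1 marks N3=dead -> (dead,v1)
Op 6: gossip N1<->N2 -> N1.N0=(alive,v0) N1.N1=(alive,v0) N1.N2=(alive,v0) N1.N3=(dead,v1) | N2.N0=(alive,v0) N2.N1=(alive,v0) N2.N2=(alive,v0) N2.N3=(dead,v1)
Op 7: gossip N0<->N2 -> N0.N0=(alive,v0) N0.N1=(alive,v0) N0.N2=(alive,v0) N0.N3=(dead,v1) | N2.N0=(alive,v0) N2.N1=(alive,v0) N2.N2=(alive,v0) N2.N3=(dead,v1)
Op 8: gossip N0<->N1 -> N0.N0=(alive,v0) N0.N1=(alive,v0) N0.N2=(alive,v0) N0.N3=(dead,v1) | N1.N0=(alive,v0) N1.N1=(alive,v0) N1.N2=(alive,v0) N1.N3=(dead,v1)
Op 9: gossip N1<->N3 -> N1.N0=(dead,v1) N1.N1=(alive,v2) N1.N2=(alive,v0) N1.N3=(dead,v1) | N3.N0=(dead,v1) N3.N1=(alive,v2) N3.N2=(alive,v0) N3.N3=(dead,v1)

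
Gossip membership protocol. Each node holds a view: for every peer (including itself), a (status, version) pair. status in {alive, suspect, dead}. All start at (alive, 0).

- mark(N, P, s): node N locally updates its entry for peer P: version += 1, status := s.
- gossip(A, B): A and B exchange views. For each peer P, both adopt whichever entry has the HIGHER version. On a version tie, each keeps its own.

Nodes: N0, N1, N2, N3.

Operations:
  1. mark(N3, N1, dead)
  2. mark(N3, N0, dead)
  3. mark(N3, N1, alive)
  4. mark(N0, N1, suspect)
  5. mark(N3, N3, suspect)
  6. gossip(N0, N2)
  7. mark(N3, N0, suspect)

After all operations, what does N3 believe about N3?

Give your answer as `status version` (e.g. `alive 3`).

Answer: suspect 1

Derivation:
Op 1: N3 marks N1=dead -> (dead,v1)
Op 2: N3 marks N0=dead -> (dead,v1)
Op 3: N3 marks N1=alive -> (alive,v2)
Op 4: N0 marks N1=suspect -> (suspect,v1)
Op 5: N3 marks N3=suspect -> (suspect,v1)
Op 6: gossip N0<->N2 -> N0.N0=(alive,v0) N0.N1=(suspect,v1) N0.N2=(alive,v0) N0.N3=(alive,v0) | N2.N0=(alive,v0) N2.N1=(suspect,v1) N2.N2=(alive,v0) N2.N3=(alive,v0)
Op 7: N3 marks N0=suspect -> (suspect,v2)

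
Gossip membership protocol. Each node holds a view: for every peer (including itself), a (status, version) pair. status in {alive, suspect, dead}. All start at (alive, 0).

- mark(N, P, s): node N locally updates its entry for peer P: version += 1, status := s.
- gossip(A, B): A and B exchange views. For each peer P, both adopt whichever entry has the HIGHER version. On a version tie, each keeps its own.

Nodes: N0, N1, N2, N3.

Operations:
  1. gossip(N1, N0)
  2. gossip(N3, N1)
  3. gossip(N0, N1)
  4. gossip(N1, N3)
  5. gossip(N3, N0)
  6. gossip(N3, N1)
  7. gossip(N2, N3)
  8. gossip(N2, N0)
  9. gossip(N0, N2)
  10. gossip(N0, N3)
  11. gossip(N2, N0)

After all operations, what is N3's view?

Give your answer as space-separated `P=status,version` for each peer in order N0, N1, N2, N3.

Answer: N0=alive,0 N1=alive,0 N2=alive,0 N3=alive,0

Derivation:
Op 1: gossip N1<->N0 -> N1.N0=(alive,v0) N1.N1=(alive,v0) N1.N2=(alive,v0) N1.N3=(alive,v0) | N0.N0=(alive,v0) N0.N1=(alive,v0) N0.N2=(alive,v0) N0.N3=(alive,v0)
Op 2: gossip N3<->N1 -> N3.N0=(alive,v0) N3.N1=(alive,v0) N3.N2=(alive,v0) N3.N3=(alive,v0) | N1.N0=(alive,v0) N1.N1=(alive,v0) N1.N2=(alive,v0) N1.N3=(alive,v0)
Op 3: gossip N0<->N1 -> N0.N0=(alive,v0) N0.N1=(alive,v0) N0.N2=(alive,v0) N0.N3=(alive,v0) | N1.N0=(alive,v0) N1.N1=(alive,v0) N1.N2=(alive,v0) N1.N3=(alive,v0)
Op 4: gossip N1<->N3 -> N1.N0=(alive,v0) N1.N1=(alive,v0) N1.N2=(alive,v0) N1.N3=(alive,v0) | N3.N0=(alive,v0) N3.N1=(alive,v0) N3.N2=(alive,v0) N3.N3=(alive,v0)
Op 5: gossip N3<->N0 -> N3.N0=(alive,v0) N3.N1=(alive,v0) N3.N2=(alive,v0) N3.N3=(alive,v0) | N0.N0=(alive,v0) N0.N1=(alive,v0) N0.N2=(alive,v0) N0.N3=(alive,v0)
Op 6: gossip N3<->N1 -> N3.N0=(alive,v0) N3.N1=(alive,v0) N3.N2=(alive,v0) N3.N3=(alive,v0) | N1.N0=(alive,v0) N1.N1=(alive,v0) N1.N2=(alive,v0) N1.N3=(alive,v0)
Op 7: gossip N2<->N3 -> N2.N0=(alive,v0) N2.N1=(alive,v0) N2.N2=(alive,v0) N2.N3=(alive,v0) | N3.N0=(alive,v0) N3.N1=(alive,v0) N3.N2=(alive,v0) N3.N3=(alive,v0)
Op 8: gossip N2<->N0 -> N2.N0=(alive,v0) N2.N1=(alive,v0) N2.N2=(alive,v0) N2.N3=(alive,v0) | N0.N0=(alive,v0) N0.N1=(alive,v0) N0.N2=(alive,v0) N0.N3=(alive,v0)
Op 9: gossip N0<->N2 -> N0.N0=(alive,v0) N0.N1=(alive,v0) N0.N2=(alive,v0) N0.N3=(alive,v0) | N2.N0=(alive,v0) N2.N1=(alive,v0) N2.N2=(alive,v0) N2.N3=(alive,v0)
Op 10: gossip N0<->N3 -> N0.N0=(alive,v0) N0.N1=(alive,v0) N0.N2=(alive,v0) N0.N3=(alive,v0) | N3.N0=(alive,v0) N3.N1=(alive,v0) N3.N2=(alive,v0) N3.N3=(alive,v0)
Op 11: gossip N2<->N0 -> N2.N0=(alive,v0) N2.N1=(alive,v0) N2.N2=(alive,v0) N2.N3=(alive,v0) | N0.N0=(alive,v0) N0.N1=(alive,v0) N0.N2=(alive,v0) N0.N3=(alive,v0)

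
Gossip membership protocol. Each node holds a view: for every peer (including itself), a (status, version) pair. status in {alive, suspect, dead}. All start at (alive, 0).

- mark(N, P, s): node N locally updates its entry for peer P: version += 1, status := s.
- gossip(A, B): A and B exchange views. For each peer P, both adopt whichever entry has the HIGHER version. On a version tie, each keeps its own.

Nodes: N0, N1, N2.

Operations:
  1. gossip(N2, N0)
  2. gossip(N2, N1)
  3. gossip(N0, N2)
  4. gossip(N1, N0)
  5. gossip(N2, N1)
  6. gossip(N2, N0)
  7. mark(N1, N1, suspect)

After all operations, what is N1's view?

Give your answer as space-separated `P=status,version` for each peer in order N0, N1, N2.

Op 1: gossip N2<->N0 -> N2.N0=(alive,v0) N2.N1=(alive,v0) N2.N2=(alive,v0) | N0.N0=(alive,v0) N0.N1=(alive,v0) N0.N2=(alive,v0)
Op 2: gossip N2<->N1 -> N2.N0=(alive,v0) N2.N1=(alive,v0) N2.N2=(alive,v0) | N1.N0=(alive,v0) N1.N1=(alive,v0) N1.N2=(alive,v0)
Op 3: gossip N0<->N2 -> N0.N0=(alive,v0) N0.N1=(alive,v0) N0.N2=(alive,v0) | N2.N0=(alive,v0) N2.N1=(alive,v0) N2.N2=(alive,v0)
Op 4: gossip N1<->N0 -> N1.N0=(alive,v0) N1.N1=(alive,v0) N1.N2=(alive,v0) | N0.N0=(alive,v0) N0.N1=(alive,v0) N0.N2=(alive,v0)
Op 5: gossip N2<->N1 -> N2.N0=(alive,v0) N2.N1=(alive,v0) N2.N2=(alive,v0) | N1.N0=(alive,v0) N1.N1=(alive,v0) N1.N2=(alive,v0)
Op 6: gossip N2<->N0 -> N2.N0=(alive,v0) N2.N1=(alive,v0) N2.N2=(alive,v0) | N0.N0=(alive,v0) N0.N1=(alive,v0) N0.N2=(alive,v0)
Op 7: N1 marks N1=suspect -> (suspect,v1)

Answer: N0=alive,0 N1=suspect,1 N2=alive,0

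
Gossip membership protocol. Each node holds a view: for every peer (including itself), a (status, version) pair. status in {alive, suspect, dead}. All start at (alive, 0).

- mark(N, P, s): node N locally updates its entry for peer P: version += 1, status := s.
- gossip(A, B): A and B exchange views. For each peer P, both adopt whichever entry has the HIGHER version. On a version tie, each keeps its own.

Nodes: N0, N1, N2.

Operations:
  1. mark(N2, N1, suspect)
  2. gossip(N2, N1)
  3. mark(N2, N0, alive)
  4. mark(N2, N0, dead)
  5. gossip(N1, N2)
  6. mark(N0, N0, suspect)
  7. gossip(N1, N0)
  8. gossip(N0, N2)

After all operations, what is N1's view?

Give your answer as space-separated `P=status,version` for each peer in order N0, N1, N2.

Op 1: N2 marks N1=suspect -> (suspect,v1)
Op 2: gossip N2<->N1 -> N2.N0=(alive,v0) N2.N1=(suspect,v1) N2.N2=(alive,v0) | N1.N0=(alive,v0) N1.N1=(suspect,v1) N1.N2=(alive,v0)
Op 3: N2 marks N0=alive -> (alive,v1)
Op 4: N2 marks N0=dead -> (dead,v2)
Op 5: gossip N1<->N2 -> N1.N0=(dead,v2) N1.N1=(suspect,v1) N1.N2=(alive,v0) | N2.N0=(dead,v2) N2.N1=(suspect,v1) N2.N2=(alive,v0)
Op 6: N0 marks N0=suspect -> (suspect,v1)
Op 7: gossip N1<->N0 -> N1.N0=(dead,v2) N1.N1=(suspect,v1) N1.N2=(alive,v0) | N0.N0=(dead,v2) N0.N1=(suspect,v1) N0.N2=(alive,v0)
Op 8: gossip N0<->N2 -> N0.N0=(dead,v2) N0.N1=(suspect,v1) N0.N2=(alive,v0) | N2.N0=(dead,v2) N2.N1=(suspect,v1) N2.N2=(alive,v0)

Answer: N0=dead,2 N1=suspect,1 N2=alive,0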